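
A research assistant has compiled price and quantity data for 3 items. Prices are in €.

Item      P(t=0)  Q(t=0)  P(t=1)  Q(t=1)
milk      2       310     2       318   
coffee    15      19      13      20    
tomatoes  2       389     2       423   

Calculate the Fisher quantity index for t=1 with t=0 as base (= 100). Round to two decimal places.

Laspeyres component (base-period weights):
ΣP(t=0)Q(t=1) = 2×318 + 15×20 + 2×423 = 636 + 300 + 846 = 1782
ΣP(t=0)Q(t=0) = 2×310 + 15×19 + 2×389 = 620 + 285 + 778 = 1683
L = 1782 / 1683 × 100 = 105.8824
Paasche component (current-period weights):
ΣP(t=1)Q(t=1) = 2×318 + 13×20 + 2×423 = 636 + 260 + 846 = 1742
ΣP(t=1)Q(t=0) = 2×310 + 13×19 + 2×389 = 620 + 247 + 778 = 1645
P = 1742 / 1645 × 100 = 105.8967
Fisher = √(L × P) = √(105.8824 × 105.8967) = 105.8895

105.89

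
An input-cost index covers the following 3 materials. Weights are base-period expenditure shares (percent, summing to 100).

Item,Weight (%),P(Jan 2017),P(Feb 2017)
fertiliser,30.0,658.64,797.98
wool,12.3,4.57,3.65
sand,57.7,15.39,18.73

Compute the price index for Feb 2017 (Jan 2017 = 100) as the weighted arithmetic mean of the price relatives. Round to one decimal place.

116.4

fertiliser: 30.0 × (797.98/658.64) = 30.0 × 1.211557 = 36.3467
wool: 12.3 × (3.65/4.57) = 12.3 × 0.798687 = 9.8239
sand: 57.7 × (18.73/15.39) = 57.7 × 1.217024 = 70.2223
Index = Σ wᵢ·(p₁ᵢ/p₀ᵢ) = 36.3467 + 9.8239 + 70.2223 = 116.3929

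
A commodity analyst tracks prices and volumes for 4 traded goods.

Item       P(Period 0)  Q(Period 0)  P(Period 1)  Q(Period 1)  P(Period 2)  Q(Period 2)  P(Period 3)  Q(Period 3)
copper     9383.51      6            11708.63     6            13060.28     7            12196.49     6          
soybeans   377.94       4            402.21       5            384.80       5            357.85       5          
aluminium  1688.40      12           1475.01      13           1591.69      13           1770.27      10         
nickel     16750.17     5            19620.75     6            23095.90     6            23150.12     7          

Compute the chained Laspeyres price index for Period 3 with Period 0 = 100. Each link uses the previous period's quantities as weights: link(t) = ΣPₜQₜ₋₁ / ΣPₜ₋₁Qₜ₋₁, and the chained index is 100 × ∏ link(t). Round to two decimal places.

Link Period 0→Period 1:
ΣP(Period 1)Q(Period 0) = 11708.63×6 + 402.21×4 + 1475.01×12 + 19620.75×5 = 70251.78 + 1608.84 + 17700.12 + 98103.75 = 187664.49
ΣP(Period 0)Q(Period 0) = 9383.51×6 + 377.94×4 + 1688.40×12 + 16750.17×5 = 56301.06 + 1511.76 + 20260.8 + 83750.85 = 161824.47
link = 187664.49/161824.47 = 1.159679
Link Period 1→Period 2:
ΣP(Period 2)Q(Period 1) = 13060.28×6 + 384.80×5 + 1591.69×13 + 23095.90×6 = 78361.68 + 1924 + 20691.97 + 138575.4 = 239553.05
ΣP(Period 1)Q(Period 1) = 11708.63×6 + 402.21×5 + 1475.01×13 + 19620.75×6 = 70251.78 + 2011.05 + 19175.13 + 117724.5 = 209162.46
link = 239553.05/209162.46 = 1.145297
Link Period 2→Period 3:
ΣP(Period 3)Q(Period 2) = 12196.49×7 + 357.85×5 + 1770.27×13 + 23150.12×6 = 85375.43 + 1789.25 + 23013.51 + 138900.72 = 249078.91
ΣP(Period 2)Q(Period 2) = 13060.28×7 + 384.80×5 + 1591.69×13 + 23095.90×6 = 91421.96 + 1924 + 20691.97 + 138575.4 = 252613.33
link = 249078.91/252613.33 = 0.986009
Chained index = 100 × 1.159679 × 1.145297 × 0.986009 = 130.9594

130.96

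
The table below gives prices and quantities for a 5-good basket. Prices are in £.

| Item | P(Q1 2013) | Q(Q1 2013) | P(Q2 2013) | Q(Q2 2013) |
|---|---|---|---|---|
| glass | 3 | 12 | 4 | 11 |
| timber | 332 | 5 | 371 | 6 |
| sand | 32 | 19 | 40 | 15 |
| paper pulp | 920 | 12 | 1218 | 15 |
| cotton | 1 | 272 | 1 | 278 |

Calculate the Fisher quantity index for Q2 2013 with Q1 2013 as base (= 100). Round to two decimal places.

121.91

Laspeyres component (base-period weights):
ΣP(Q1 2013)Q(Q2 2013) = 3×11 + 332×6 + 32×15 + 920×15 + 1×278 = 33 + 1992 + 480 + 13800 + 278 = 16583
ΣP(Q1 2013)Q(Q1 2013) = 3×12 + 332×5 + 32×19 + 920×12 + 1×272 = 36 + 1660 + 608 + 11040 + 272 = 13616
L = 16583 / 13616 × 100 = 121.7905
Paasche component (current-period weights):
ΣP(Q2 2013)Q(Q2 2013) = 4×11 + 371×6 + 40×15 + 1218×15 + 1×278 = 44 + 2226 + 600 + 18270 + 278 = 21418
ΣP(Q2 2013)Q(Q1 2013) = 4×12 + 371×5 + 40×19 + 1218×12 + 1×272 = 48 + 1855 + 760 + 14616 + 272 = 17551
P = 21418 / 17551 × 100 = 122.0329
Fisher = √(L × P) = √(121.7905 × 122.0329) = 121.9117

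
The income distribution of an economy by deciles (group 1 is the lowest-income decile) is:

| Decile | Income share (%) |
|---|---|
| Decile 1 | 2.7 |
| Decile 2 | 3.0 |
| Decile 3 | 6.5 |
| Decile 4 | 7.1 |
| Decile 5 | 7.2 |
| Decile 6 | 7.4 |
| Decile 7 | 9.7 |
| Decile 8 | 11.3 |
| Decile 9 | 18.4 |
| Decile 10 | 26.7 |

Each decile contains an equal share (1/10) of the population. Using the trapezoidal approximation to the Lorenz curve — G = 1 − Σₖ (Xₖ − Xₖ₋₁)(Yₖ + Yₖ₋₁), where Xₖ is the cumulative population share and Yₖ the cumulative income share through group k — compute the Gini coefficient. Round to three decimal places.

Cumulative income shares Yₖ: 0.0270, 0.0570, 0.1220, 0.1930, 0.2650, 0.3390, 0.4360, 0.5490, 0.7330, 1.0000
Σ (Xₖ−Xₖ₋₁)(Yₖ+Yₖ₋₁) = (1/10)(0.0270+0.0000) + (1/10)(0.0570+0.0270) + (1/10)(0.1220+0.0570) + (1/10)(0.1930+0.1220) + (1/10)(0.2650+0.1930) + (1/10)(0.3390+0.2650) + (1/10)(0.4360+0.3390) + (1/10)(0.5490+0.4360) + (1/10)(0.7330+0.5490) + (1/10)(1.0000+0.7330)
  = 0.0027 + 0.0084 + 0.0179 + 0.0315 + 0.0458 + 0.0604 + 0.0775 + 0.0985 + 0.1282 + 0.1733 = 0.6442
G = 1 − 0.6442 = 0.3558

0.356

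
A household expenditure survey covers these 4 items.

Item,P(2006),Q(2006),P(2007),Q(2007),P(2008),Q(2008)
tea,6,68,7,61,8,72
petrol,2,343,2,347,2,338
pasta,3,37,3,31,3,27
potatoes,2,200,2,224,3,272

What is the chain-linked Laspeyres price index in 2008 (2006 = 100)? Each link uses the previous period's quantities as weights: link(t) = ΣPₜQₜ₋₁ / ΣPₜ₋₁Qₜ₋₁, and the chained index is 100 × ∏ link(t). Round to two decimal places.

Link 2006→2007:
ΣP(2007)Q(2006) = 7×68 + 2×343 + 3×37 + 2×200 = 476 + 686 + 111 + 400 = 1673
ΣP(2006)Q(2006) = 6×68 + 2×343 + 3×37 + 2×200 = 408 + 686 + 111 + 400 = 1605
link = 1673/1605 = 1.042368
Link 2007→2008:
ΣP(2008)Q(2007) = 8×61 + 2×347 + 3×31 + 3×224 = 488 + 694 + 93 + 672 = 1947
ΣP(2007)Q(2007) = 7×61 + 2×347 + 3×31 + 2×224 = 427 + 694 + 93 + 448 = 1662
link = 1947/1662 = 1.171480
Chained index = 100 × 1.042368 × 1.171480 = 122.1113

122.11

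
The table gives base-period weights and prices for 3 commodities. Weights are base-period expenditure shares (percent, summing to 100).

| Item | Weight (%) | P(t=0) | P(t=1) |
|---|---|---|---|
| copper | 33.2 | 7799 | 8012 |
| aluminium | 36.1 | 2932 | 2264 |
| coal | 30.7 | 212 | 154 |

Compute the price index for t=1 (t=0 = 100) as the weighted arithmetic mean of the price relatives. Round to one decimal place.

84.3

copper: 33.2 × (8012/7799) = 33.2 × 1.027311 = 34.1067
aluminium: 36.1 × (2264/2932) = 36.1 × 0.772169 = 27.8753
coal: 30.7 × (154/212) = 30.7 × 0.726415 = 22.3009
Index = Σ wᵢ·(p₁ᵢ/p₀ᵢ) = 34.1067 + 27.8753 + 22.3009 = 84.2830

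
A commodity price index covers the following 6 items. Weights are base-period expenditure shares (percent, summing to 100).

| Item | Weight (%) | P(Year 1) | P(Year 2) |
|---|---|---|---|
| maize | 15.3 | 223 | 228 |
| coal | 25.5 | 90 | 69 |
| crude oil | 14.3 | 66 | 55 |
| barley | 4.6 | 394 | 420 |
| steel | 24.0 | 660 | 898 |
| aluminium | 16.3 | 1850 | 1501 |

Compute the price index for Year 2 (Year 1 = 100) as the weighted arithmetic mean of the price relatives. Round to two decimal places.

maize: 15.3 × (228/223) = 15.3 × 1.022422 = 15.6430
coal: 25.5 × (69/90) = 25.5 × 0.766667 = 19.5500
crude oil: 14.3 × (55/66) = 14.3 × 0.833333 = 11.9167
barley: 4.6 × (420/394) = 4.6 × 1.065990 = 4.9036
steel: 24.0 × (898/660) = 24.0 × 1.360606 = 32.6545
aluminium: 16.3 × (1501/1850) = 16.3 × 0.811351 = 13.2250
Index = Σ wᵢ·(p₁ᵢ/p₀ᵢ) = 15.6430 + 19.5500 + 11.9167 + 4.9036 + 32.6545 + 13.2250 = 97.8928

97.89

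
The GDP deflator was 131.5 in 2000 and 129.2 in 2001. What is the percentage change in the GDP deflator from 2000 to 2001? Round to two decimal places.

Change = (129.2 − 131.5) / 131.5 × 100
       = -2.3 / 131.5 × 100 = -1.7490%

-1.75%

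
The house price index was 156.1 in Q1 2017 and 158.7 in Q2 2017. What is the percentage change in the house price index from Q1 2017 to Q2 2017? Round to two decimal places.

1.67%

Change = (158.7 − 156.1) / 156.1 × 100
       = 2.6 / 156.1 × 100 = 1.6656%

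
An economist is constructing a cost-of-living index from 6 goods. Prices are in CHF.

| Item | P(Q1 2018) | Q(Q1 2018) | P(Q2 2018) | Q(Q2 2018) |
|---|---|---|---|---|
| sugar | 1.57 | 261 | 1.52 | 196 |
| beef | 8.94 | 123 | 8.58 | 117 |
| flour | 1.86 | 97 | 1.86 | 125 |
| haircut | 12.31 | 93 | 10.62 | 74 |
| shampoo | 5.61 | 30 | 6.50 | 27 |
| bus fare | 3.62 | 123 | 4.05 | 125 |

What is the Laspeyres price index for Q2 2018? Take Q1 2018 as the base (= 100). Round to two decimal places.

Laspeyres price index uses base-period quantities as weights.
ΣP(Q2 2018)·Q(Q1 2018) = 1.52×261 + 8.58×123 + 1.86×97 + 10.62×93 + 6.50×30 + 4.05×123 = 396.72 + 1055.34 + 180.42 + 987.66 + 195 + 498.15 = 3313.29
ΣP(Q1 2018)·Q(Q1 2018) = 1.57×261 + 8.94×123 + 1.86×97 + 12.31×93 + 5.61×30 + 3.62×123 = 409.77 + 1099.62 + 180.42 + 1144.83 + 168.3 + 445.26 = 3448.2
Index = 3313.29 / 3448.2 × 100 = 96.0875

96.09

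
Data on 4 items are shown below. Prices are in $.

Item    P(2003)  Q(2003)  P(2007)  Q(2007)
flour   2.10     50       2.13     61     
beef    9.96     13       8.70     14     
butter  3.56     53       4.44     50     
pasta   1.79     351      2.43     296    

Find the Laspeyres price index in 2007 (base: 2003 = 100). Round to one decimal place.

124.4

Laspeyres price index uses base-period quantities as weights.
ΣP(2007)·Q(2003) = 2.13×50 + 8.70×13 + 4.44×53 + 2.43×351 = 106.5 + 113.1 + 235.32 + 852.93 = 1307.85
ΣP(2003)·Q(2003) = 2.10×50 + 9.96×13 + 3.56×53 + 1.79×351 = 105 + 129.48 + 188.68 + 628.29 = 1051.45
Index = 1307.85 / 1051.45 × 100 = 124.3854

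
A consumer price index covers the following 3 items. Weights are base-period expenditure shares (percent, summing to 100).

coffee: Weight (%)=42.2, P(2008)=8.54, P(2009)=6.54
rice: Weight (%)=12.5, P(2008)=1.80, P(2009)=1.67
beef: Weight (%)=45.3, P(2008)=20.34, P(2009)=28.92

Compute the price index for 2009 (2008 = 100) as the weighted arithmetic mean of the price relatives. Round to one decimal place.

coffee: 42.2 × (6.54/8.54) = 42.2 × 0.765808 = 32.3171
rice: 12.5 × (1.67/1.80) = 12.5 × 0.927778 = 11.5972
beef: 45.3 × (28.92/20.34) = 45.3 × 1.421829 = 64.4088
Index = Σ wᵢ·(p₁ᵢ/p₀ᵢ) = 32.3171 + 11.5972 + 64.4088 = 108.3232

108.3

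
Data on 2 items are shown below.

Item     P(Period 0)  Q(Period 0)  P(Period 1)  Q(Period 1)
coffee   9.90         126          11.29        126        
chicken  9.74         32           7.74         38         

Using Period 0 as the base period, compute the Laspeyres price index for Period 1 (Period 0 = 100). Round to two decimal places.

Laspeyres price index uses base-period quantities as weights.
ΣP(Period 1)·Q(Period 0) = 11.29×126 + 7.74×32 = 1422.54 + 247.68 = 1670.22
ΣP(Period 0)·Q(Period 0) = 9.90×126 + 9.74×32 = 1247.4 + 311.68 = 1559.08
Index = 1670.22 / 1559.08 × 100 = 107.1286

107.13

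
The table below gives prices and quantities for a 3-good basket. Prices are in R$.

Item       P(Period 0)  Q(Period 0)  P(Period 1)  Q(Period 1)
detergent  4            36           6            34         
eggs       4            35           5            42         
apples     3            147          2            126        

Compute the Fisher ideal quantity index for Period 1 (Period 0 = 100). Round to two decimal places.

Laspeyres component (base-period weights):
ΣP(Period 0)Q(Period 1) = 4×34 + 4×42 + 3×126 = 136 + 168 + 378 = 682
ΣP(Period 0)Q(Period 0) = 4×36 + 4×35 + 3×147 = 144 + 140 + 441 = 725
L = 682 / 725 × 100 = 94.0690
Paasche component (current-period weights):
ΣP(Period 1)Q(Period 1) = 6×34 + 5×42 + 2×126 = 204 + 210 + 252 = 666
ΣP(Period 1)Q(Period 0) = 6×36 + 5×35 + 2×147 = 216 + 175 + 294 = 685
P = 666 / 685 × 100 = 97.2263
Fisher = √(L × P) = √(94.0690 × 97.2263) = 95.6346

95.63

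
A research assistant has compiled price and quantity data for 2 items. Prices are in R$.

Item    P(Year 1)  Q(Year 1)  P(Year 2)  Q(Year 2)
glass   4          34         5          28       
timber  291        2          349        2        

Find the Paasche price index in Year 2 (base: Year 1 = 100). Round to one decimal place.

120.7

Paasche price index uses current-period quantities as weights.
ΣP(Year 2)·Q(Year 2) = 5×28 + 349×2 = 140 + 698 = 838
ΣP(Year 1)·Q(Year 2) = 4×28 + 291×2 = 112 + 582 = 694
Index = 838 / 694 × 100 = 120.7493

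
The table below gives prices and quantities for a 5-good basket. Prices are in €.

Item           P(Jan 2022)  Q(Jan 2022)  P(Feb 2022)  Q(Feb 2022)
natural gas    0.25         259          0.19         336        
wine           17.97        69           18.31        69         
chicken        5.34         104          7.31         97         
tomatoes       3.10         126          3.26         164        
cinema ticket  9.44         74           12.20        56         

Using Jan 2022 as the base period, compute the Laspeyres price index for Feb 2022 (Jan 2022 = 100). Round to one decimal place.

114.8

Laspeyres price index uses base-period quantities as weights.
ΣP(Feb 2022)·Q(Jan 2022) = 0.19×259 + 18.31×69 + 7.31×104 + 3.26×126 + 12.20×74 = 49.21 + 1263.39 + 760.24 + 410.76 + 902.8 = 3386.4
ΣP(Jan 2022)·Q(Jan 2022) = 0.25×259 + 17.97×69 + 5.34×104 + 3.10×126 + 9.44×74 = 64.75 + 1239.93 + 555.36 + 390.6 + 698.56 = 2949.2
Index = 3386.4 / 2949.2 × 100 = 114.8244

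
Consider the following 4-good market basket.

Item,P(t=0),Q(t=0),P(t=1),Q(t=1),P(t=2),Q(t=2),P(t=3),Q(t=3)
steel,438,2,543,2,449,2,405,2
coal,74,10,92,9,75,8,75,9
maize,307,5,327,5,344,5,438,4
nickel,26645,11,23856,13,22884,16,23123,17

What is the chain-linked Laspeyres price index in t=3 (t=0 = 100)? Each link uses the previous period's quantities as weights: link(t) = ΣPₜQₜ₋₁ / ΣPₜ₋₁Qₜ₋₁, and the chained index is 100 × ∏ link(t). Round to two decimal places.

87.10

Link t=0→t=1:
ΣP(t=1)Q(t=0) = 543×2 + 92×10 + 327×5 + 23856×11 = 1086 + 920 + 1635 + 262416 = 266057
ΣP(t=0)Q(t=0) = 438×2 + 74×10 + 307×5 + 26645×11 = 876 + 740 + 1535 + 293095 = 296246
link = 266057/296246 = 0.898095
Link t=1→t=2:
ΣP(t=2)Q(t=1) = 449×2 + 75×9 + 344×5 + 22884×13 = 898 + 675 + 1720 + 297492 = 300785
ΣP(t=1)Q(t=1) = 543×2 + 92×9 + 327×5 + 23856×13 = 1086 + 828 + 1635 + 310128 = 313677
link = 300785/313677 = 0.958900
Link t=2→t=3:
ΣP(t=3)Q(t=2) = 405×2 + 75×8 + 438×5 + 23123×16 = 810 + 600 + 2190 + 369968 = 373568
ΣP(t=2)Q(t=2) = 449×2 + 75×8 + 344×5 + 22884×16 = 898 + 600 + 1720 + 366144 = 369362
link = 373568/369362 = 1.011387
Chained index = 100 × 0.898095 × 0.958900 × 1.011387 = 87.0990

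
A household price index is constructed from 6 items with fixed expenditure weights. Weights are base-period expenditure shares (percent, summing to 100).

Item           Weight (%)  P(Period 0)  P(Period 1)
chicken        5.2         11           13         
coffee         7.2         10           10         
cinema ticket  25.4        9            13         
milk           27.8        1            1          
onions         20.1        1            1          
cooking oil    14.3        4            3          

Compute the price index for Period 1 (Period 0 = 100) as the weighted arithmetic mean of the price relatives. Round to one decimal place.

108.7

chicken: 5.2 × (13/11) = 5.2 × 1.181818 = 6.1455
coffee: 7.2 × (10/10) = 7.2 × 1.000000 = 7.2000
cinema ticket: 25.4 × (13/9) = 25.4 × 1.444444 = 36.6889
milk: 27.8 × (1/1) = 27.8 × 1.000000 = 27.8000
onions: 20.1 × (1/1) = 20.1 × 1.000000 = 20.1000
cooking oil: 14.3 × (3/4) = 14.3 × 0.750000 = 10.7250
Index = Σ wᵢ·(p₁ᵢ/p₀ᵢ) = 6.1455 + 7.2000 + 36.6889 + 27.8000 + 20.1000 + 10.7250 = 108.6593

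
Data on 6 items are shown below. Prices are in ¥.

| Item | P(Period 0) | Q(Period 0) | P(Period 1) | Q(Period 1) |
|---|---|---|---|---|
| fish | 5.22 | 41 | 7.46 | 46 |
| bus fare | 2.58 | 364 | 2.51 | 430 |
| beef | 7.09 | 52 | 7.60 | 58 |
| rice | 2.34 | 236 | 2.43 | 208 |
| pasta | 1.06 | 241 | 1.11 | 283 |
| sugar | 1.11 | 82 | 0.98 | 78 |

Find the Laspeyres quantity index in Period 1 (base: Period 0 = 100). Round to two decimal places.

108.82

Laspeyres quantity index uses base-period prices as weights.
ΣP(Period 0)·Q(Period 1) = 5.22×46 + 2.58×430 + 7.09×58 + 2.34×208 + 1.06×283 + 1.11×78 = 240.12 + 1109.4 + 411.22 + 486.72 + 299.98 + 86.58 = 2634.02
ΣP(Period 0)·Q(Period 0) = 5.22×41 + 2.58×364 + 7.09×52 + 2.34×236 + 1.06×241 + 1.11×82 = 214.02 + 939.12 + 368.68 + 552.24 + 255.46 + 91.02 = 2420.54
Index = 2634.02 / 2420.54 × 100 = 108.8195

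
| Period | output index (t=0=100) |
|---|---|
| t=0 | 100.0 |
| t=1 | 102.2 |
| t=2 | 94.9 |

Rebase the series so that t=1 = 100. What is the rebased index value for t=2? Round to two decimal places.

Rebased(t=2) = 94.9 / 102.2 × 100 = 92.8571

92.86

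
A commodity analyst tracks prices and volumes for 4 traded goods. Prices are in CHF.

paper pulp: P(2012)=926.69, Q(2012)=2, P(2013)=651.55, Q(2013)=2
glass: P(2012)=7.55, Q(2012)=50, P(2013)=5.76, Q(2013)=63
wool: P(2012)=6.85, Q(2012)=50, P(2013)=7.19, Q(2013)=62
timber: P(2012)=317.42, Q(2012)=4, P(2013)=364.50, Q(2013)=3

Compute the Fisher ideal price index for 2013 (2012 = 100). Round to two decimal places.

87.58

Laspeyres component (base-period weights):
ΣP(2013)Q(2012) = 651.55×2 + 5.76×50 + 7.19×50 + 364.50×4 = 1303.1 + 288 + 359.5 + 1458 = 3408.6
ΣP(2012)Q(2012) = 926.69×2 + 7.55×50 + 6.85×50 + 317.42×4 = 1853.38 + 377.5 + 342.5 + 1269.68 = 3843.06
L = 3408.6 / 3843.06 × 100 = 88.6949
Paasche component (current-period weights):
ΣP(2013)Q(2013) = 651.55×2 + 5.76×63 + 7.19×62 + 364.50×3 = 1303.1 + 362.88 + 445.78 + 1093.5 = 3205.26
ΣP(2012)Q(2013) = 926.69×2 + 7.55×63 + 6.85×62 + 317.42×3 = 1853.38 + 475.65 + 424.7 + 952.26 = 3705.99
P = 3205.26 / 3705.99 × 100 = 86.4886
Fisher = √(L × P) = √(88.6949 × 86.4886) = 87.5848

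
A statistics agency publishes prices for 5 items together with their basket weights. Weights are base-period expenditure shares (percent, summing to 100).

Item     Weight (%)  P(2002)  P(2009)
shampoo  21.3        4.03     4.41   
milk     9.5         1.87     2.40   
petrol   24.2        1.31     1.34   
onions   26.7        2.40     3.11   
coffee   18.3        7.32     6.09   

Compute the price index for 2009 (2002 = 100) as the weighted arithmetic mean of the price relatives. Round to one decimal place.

shampoo: 21.3 × (4.41/4.03) = 21.3 × 1.094293 = 23.3084
milk: 9.5 × (2.40/1.87) = 9.5 × 1.283422 = 12.1925
petrol: 24.2 × (1.34/1.31) = 24.2 × 1.022901 = 24.7542
onions: 26.7 × (3.11/2.40) = 26.7 × 1.295833 = 34.5988
coffee: 18.3 × (6.09/7.32) = 18.3 × 0.831967 = 15.2250
Index = Σ wᵢ·(p₁ᵢ/p₀ᵢ) = 23.3084 + 12.1925 + 24.7542 + 34.5988 + 15.2250 = 110.0789

110.1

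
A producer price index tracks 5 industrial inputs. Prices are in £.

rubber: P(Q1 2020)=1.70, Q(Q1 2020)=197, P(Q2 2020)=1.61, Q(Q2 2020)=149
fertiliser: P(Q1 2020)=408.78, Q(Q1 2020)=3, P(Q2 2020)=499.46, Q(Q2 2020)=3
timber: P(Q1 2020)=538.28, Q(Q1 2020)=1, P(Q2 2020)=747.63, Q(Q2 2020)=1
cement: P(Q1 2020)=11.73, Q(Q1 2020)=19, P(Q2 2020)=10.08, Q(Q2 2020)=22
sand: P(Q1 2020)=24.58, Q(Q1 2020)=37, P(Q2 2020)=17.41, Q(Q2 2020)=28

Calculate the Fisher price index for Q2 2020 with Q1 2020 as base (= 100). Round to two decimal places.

106.47

Laspeyres component (base-period weights):
ΣP(Q2 2020)Q(Q1 2020) = 1.61×197 + 499.46×3 + 747.63×1 + 10.08×19 + 17.41×37 = 317.17 + 1498.38 + 747.63 + 191.52 + 644.17 = 3398.87
ΣP(Q1 2020)Q(Q1 2020) = 1.70×197 + 408.78×3 + 538.28×1 + 11.73×19 + 24.58×37 = 334.9 + 1226.34 + 538.28 + 222.87 + 909.46 = 3231.85
L = 3398.87 / 3231.85 × 100 = 105.1679
Paasche component (current-period weights):
ΣP(Q2 2020)Q(Q2 2020) = 1.61×149 + 499.46×3 + 747.63×1 + 10.08×22 + 17.41×28 = 239.89 + 1498.38 + 747.63 + 221.76 + 487.48 = 3195.14
ΣP(Q1 2020)Q(Q2 2020) = 1.70×149 + 408.78×3 + 538.28×1 + 11.73×22 + 24.58×28 = 253.3 + 1226.34 + 538.28 + 258.06 + 688.24 = 2964.22
P = 3195.14 / 2964.22 × 100 = 107.7902
Fisher = √(L × P) = √(105.1679 × 107.7902) = 106.4710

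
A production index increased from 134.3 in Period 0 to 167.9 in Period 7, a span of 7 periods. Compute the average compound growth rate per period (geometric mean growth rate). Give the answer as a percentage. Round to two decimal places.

3.24%

Growth factor = (167.9/134.3)^(1/7) = (1.250186)^(1/7) = 1.032413
Growth rate = 1.032413 − 1 = 0.032413 = 3.2413%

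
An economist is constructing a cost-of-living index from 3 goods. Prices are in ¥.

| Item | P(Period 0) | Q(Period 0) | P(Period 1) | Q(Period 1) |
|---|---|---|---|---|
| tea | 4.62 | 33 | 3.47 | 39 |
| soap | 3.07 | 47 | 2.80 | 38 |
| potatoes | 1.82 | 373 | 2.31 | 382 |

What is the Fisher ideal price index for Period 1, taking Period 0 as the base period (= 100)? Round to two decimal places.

113.43

Laspeyres component (base-period weights):
ΣP(Period 1)Q(Period 0) = 3.47×33 + 2.80×47 + 2.31×373 = 114.51 + 131.6 + 861.63 = 1107.74
ΣP(Period 0)Q(Period 0) = 4.62×33 + 3.07×47 + 1.82×373 = 152.46 + 144.29 + 678.86 = 975.61
L = 1107.74 / 975.61 × 100 = 113.5433
Paasche component (current-period weights):
ΣP(Period 1)Q(Period 1) = 3.47×39 + 2.80×38 + 2.31×382 = 135.33 + 106.4 + 882.42 = 1124.15
ΣP(Period 0)Q(Period 1) = 4.62×39 + 3.07×38 + 1.82×382 = 180.18 + 116.66 + 695.24 = 992.08
P = 1124.15 / 992.08 × 100 = 113.3124
Fisher = √(L × P) = √(113.5433 × 113.3124) = 113.4278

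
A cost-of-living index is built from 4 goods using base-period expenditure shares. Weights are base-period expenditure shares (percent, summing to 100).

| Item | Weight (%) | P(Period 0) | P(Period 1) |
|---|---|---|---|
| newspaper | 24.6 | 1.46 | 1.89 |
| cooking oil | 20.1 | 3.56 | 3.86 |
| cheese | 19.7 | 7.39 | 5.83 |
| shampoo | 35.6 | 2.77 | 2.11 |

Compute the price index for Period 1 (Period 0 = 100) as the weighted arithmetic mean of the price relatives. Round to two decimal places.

newspaper: 24.6 × (1.89/1.46) = 24.6 × 1.294521 = 31.8452
cooking oil: 20.1 × (3.86/3.56) = 20.1 × 1.084270 = 21.7938
cheese: 19.7 × (5.83/7.39) = 19.7 × 0.788904 = 15.5414
shampoo: 35.6 × (2.11/2.77) = 35.6 × 0.761733 = 27.1177
Index = Σ wᵢ·(p₁ᵢ/p₀ᵢ) = 31.8452 + 21.7938 + 15.5414 + 27.1177 = 96.2981

96.30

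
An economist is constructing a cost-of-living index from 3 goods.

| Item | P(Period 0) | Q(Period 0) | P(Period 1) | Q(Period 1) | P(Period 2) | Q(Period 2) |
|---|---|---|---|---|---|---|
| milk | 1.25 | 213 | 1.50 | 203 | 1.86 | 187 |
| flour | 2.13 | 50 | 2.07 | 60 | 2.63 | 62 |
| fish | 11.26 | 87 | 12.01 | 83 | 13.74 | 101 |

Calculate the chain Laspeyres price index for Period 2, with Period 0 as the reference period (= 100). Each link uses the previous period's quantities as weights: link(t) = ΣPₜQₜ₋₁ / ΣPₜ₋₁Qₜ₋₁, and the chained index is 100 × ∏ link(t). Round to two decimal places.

Link Period 0→Period 1:
ΣP(Period 1)Q(Period 0) = 1.50×213 + 2.07×50 + 12.01×87 = 319.5 + 103.5 + 1044.87 = 1467.87
ΣP(Period 0)Q(Period 0) = 1.25×213 + 2.13×50 + 11.26×87 = 266.25 + 106.5 + 979.62 = 1352.37
link = 1467.87/1352.37 = 1.085406
Link Period 1→Period 2:
ΣP(Period 2)Q(Period 1) = 1.86×203 + 2.63×60 + 13.74×83 = 377.58 + 157.8 + 1140.42 = 1675.8
ΣP(Period 1)Q(Period 1) = 1.50×203 + 2.07×60 + 12.01×83 = 304.5 + 124.2 + 996.83 = 1425.53
link = 1675.8/1425.53 = 1.175563
Chained index = 100 × 1.085406 × 1.175563 = 127.5962

127.60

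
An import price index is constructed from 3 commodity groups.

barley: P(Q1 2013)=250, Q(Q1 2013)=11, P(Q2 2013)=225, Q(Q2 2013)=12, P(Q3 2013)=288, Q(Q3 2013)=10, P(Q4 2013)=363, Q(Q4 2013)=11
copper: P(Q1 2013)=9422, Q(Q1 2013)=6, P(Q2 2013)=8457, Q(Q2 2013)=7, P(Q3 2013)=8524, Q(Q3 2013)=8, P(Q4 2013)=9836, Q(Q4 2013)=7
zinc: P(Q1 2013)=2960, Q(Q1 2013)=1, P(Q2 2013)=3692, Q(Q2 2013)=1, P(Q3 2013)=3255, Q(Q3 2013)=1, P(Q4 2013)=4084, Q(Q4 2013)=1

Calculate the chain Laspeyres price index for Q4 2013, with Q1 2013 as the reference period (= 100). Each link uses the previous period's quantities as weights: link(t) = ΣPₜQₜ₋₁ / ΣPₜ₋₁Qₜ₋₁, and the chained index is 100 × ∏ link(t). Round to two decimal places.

Link Q1 2013→Q2 2013:
ΣP(Q2 2013)Q(Q1 2013) = 225×11 + 8457×6 + 3692×1 = 2475 + 50742 + 3692 = 56909
ΣP(Q1 2013)Q(Q1 2013) = 250×11 + 9422×6 + 2960×1 = 2750 + 56532 + 2960 = 62242
link = 56909/62242 = 0.914318
Link Q2 2013→Q3 2013:
ΣP(Q3 2013)Q(Q2 2013) = 288×12 + 8524×7 + 3255×1 = 3456 + 59668 + 3255 = 66379
ΣP(Q2 2013)Q(Q2 2013) = 225×12 + 8457×7 + 3692×1 = 2700 + 59199 + 3692 = 65591
link = 66379/65591 = 1.012014
Link Q3 2013→Q4 2013:
ΣP(Q4 2013)Q(Q3 2013) = 363×10 + 9836×8 + 4084×1 = 3630 + 78688 + 4084 = 86402
ΣP(Q3 2013)Q(Q3 2013) = 288×10 + 8524×8 + 3255×1 = 2880 + 68192 + 3255 = 74327
link = 86402/74327 = 1.162458
Chained index = 100 × 0.914318 × 1.012014 × 1.162458 = 107.5625

107.56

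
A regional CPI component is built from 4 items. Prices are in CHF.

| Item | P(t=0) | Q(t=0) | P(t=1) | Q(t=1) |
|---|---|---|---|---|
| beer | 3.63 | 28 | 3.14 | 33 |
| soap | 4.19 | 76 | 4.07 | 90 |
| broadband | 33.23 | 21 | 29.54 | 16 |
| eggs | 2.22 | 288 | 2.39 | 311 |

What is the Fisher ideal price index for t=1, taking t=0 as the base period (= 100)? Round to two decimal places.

Laspeyres component (base-period weights):
ΣP(t=1)Q(t=0) = 3.14×28 + 4.07×76 + 29.54×21 + 2.39×288 = 87.92 + 309.32 + 620.34 + 688.32 = 1705.9
ΣP(t=0)Q(t=0) = 3.63×28 + 4.19×76 + 33.23×21 + 2.22×288 = 101.64 + 318.44 + 697.83 + 639.36 = 1757.27
L = 1705.9 / 1757.27 × 100 = 97.0767
Paasche component (current-period weights):
ΣP(t=1)Q(t=1) = 3.14×33 + 4.07×90 + 29.54×16 + 2.39×311 = 103.62 + 366.3 + 472.64 + 743.29 = 1685.85
ΣP(t=0)Q(t=1) = 3.63×33 + 4.19×90 + 33.23×16 + 2.22×311 = 119.79 + 377.1 + 531.68 + 690.42 = 1718.99
P = 1685.85 / 1718.99 × 100 = 98.0721
Fisher = √(L × P) = √(97.0767 × 98.0721) = 97.5732

97.57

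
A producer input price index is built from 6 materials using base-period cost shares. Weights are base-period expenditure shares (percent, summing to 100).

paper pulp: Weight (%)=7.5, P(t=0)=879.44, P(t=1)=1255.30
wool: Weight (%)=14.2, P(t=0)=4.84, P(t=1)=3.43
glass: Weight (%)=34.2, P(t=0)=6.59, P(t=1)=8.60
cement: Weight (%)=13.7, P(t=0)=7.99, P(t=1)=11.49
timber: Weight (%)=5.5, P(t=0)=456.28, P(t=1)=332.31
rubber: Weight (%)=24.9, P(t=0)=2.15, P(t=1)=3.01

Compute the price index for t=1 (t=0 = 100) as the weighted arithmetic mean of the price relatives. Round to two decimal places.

123.97

paper pulp: 7.5 × (1255.30/879.44) = 7.5 × 1.427386 = 10.7054
wool: 14.2 × (3.43/4.84) = 14.2 × 0.708678 = 10.0632
glass: 34.2 × (8.60/6.59) = 34.2 × 1.305008 = 44.6313
cement: 13.7 × (11.49/7.99) = 13.7 × 1.438048 = 19.7013
timber: 5.5 × (332.31/456.28) = 5.5 × 0.728303 = 4.0057
rubber: 24.9 × (3.01/2.15) = 24.9 × 1.400000 = 34.8600
Index = Σ wᵢ·(p₁ᵢ/p₀ᵢ) = 10.7054 + 10.0632 + 44.6313 + 19.7013 + 4.0057 + 34.8600 = 123.9668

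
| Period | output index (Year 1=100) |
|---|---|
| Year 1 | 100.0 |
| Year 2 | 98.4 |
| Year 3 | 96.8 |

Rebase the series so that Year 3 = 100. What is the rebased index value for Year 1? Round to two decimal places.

Rebased(Year 1) = 100.0 / 96.8 × 100 = 103.3058

103.31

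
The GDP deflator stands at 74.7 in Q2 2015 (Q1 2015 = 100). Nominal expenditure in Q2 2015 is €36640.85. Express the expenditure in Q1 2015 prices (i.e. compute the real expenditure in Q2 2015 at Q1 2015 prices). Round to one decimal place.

Real = Nominal ÷ (Index/100) = 36640.85 ÷ (74.7/100)
     = 36640.85 ÷ 0.747 = 49050.6693

49050.7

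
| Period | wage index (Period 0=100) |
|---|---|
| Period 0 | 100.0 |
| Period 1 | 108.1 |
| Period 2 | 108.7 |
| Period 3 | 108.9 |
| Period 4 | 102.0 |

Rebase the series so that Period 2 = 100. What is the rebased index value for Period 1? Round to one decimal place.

Rebased(Period 1) = 108.1 / 108.7 × 100 = 99.4480

99.4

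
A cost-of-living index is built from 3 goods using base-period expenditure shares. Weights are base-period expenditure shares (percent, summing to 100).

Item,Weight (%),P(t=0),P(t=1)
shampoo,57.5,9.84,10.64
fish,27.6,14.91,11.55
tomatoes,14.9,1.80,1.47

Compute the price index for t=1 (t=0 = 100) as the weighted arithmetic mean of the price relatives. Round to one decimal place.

shampoo: 57.5 × (10.64/9.84) = 57.5 × 1.081301 = 62.1748
fish: 27.6 × (11.55/14.91) = 27.6 × 0.774648 = 21.3803
tomatoes: 14.9 × (1.47/1.80) = 14.9 × 0.816667 = 12.1683
Index = Σ wᵢ·(p₁ᵢ/p₀ᵢ) = 62.1748 + 21.3803 + 12.1683 = 95.7234

95.7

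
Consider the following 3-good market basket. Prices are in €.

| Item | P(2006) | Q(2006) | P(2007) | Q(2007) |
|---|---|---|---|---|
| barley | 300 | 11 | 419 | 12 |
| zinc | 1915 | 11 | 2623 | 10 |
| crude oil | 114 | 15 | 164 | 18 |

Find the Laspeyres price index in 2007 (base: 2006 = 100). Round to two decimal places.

Laspeyres price index uses base-period quantities as weights.
ΣP(2007)·Q(2006) = 419×11 + 2623×11 + 164×15 = 4609 + 28853 + 2460 = 35922
ΣP(2006)·Q(2006) = 300×11 + 1915×11 + 114×15 = 3300 + 21065 + 1710 = 26075
Index = 35922 / 26075 × 100 = 137.7641

137.76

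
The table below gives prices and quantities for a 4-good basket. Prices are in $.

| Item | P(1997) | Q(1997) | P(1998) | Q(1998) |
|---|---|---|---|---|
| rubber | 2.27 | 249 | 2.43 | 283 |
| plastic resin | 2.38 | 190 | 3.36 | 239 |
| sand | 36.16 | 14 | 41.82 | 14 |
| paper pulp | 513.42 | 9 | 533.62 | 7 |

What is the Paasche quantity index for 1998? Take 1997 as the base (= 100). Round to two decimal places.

Paasche quantity index uses current-period prices as weights.
ΣP(1998)·Q(1998) = 2.43×283 + 3.36×239 + 41.82×14 + 533.62×7 = 687.69 + 803.04 + 585.48 + 3735.34 = 5811.55
ΣP(1998)·Q(1997) = 2.43×249 + 3.36×190 + 41.82×14 + 533.62×9 = 605.07 + 638.4 + 585.48 + 4802.58 = 6631.53
Index = 5811.55 / 6631.53 × 100 = 87.6351

87.64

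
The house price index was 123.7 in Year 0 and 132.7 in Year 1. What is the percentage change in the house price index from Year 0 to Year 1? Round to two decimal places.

Change = (132.7 − 123.7) / 123.7 × 100
       = 9.0 / 123.7 × 100 = 7.2757%

7.28%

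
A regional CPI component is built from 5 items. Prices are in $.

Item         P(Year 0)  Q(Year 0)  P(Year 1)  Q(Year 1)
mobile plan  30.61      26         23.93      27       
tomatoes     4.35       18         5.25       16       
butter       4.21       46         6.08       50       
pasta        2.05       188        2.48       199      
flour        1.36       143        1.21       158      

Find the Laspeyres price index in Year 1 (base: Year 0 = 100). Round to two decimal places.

Laspeyres price index uses base-period quantities as weights.
ΣP(Year 1)·Q(Year 0) = 23.93×26 + 5.25×18 + 6.08×46 + 2.48×188 + 1.21×143 = 622.18 + 94.5 + 279.68 + 466.24 + 173.03 = 1635.63
ΣP(Year 0)·Q(Year 0) = 30.61×26 + 4.35×18 + 4.21×46 + 2.05×188 + 1.36×143 = 795.86 + 78.3 + 193.66 + 385.4 + 194.48 = 1647.7
Index = 1635.63 / 1647.7 × 100 = 99.2675

99.27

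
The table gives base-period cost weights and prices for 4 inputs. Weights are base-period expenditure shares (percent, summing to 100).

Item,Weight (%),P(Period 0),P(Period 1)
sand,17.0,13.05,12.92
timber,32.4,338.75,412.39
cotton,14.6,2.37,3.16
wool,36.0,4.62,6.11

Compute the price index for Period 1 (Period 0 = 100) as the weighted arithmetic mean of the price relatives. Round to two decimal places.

123.35

sand: 17.0 × (12.92/13.05) = 17.0 × 0.990038 = 16.8307
timber: 32.4 × (412.39/338.75) = 32.4 × 1.217387 = 39.4434
cotton: 14.6 × (3.16/2.37) = 14.6 × 1.333333 = 19.4667
wool: 36.0 × (6.11/4.62) = 36.0 × 1.322511 = 47.6104
Index = Σ wᵢ·(p₁ᵢ/p₀ᵢ) = 16.8307 + 39.4434 + 19.4667 + 47.6104 = 123.3511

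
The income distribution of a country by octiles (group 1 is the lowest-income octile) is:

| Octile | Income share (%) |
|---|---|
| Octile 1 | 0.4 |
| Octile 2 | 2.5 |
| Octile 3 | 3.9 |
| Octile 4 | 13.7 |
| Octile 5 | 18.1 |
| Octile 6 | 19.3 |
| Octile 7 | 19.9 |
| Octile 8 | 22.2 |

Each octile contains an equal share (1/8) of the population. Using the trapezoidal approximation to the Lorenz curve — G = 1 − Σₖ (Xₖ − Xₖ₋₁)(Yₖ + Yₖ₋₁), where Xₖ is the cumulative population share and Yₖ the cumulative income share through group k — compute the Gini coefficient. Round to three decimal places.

Cumulative income shares Yₖ: 0.0040, 0.0290, 0.0680, 0.2050, 0.3860, 0.5790, 0.7780, 1.0000
Σ (Xₖ−Xₖ₋₁)(Yₖ+Yₖ₋₁) = (1/8)(0.0040+0.0000) + (1/8)(0.0290+0.0040) + (1/8)(0.0680+0.0290) + (1/8)(0.2050+0.0680) + (1/8)(0.3860+0.2050) + (1/8)(0.5790+0.3860) + (1/8)(0.7780+0.5790) + (1/8)(1.0000+0.7780)
  = 0.0005 + 0.0041 + 0.0121 + 0.0341 + 0.0739 + 0.1206 + 0.1696 + 0.2222 = 0.6372
G = 1 − 0.6372 = 0.3628

0.363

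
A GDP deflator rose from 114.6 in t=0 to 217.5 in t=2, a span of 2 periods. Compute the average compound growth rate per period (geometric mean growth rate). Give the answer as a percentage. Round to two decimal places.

37.76%

Growth factor = (217.5/114.6)^(1/2) = (1.897906)^(1/2) = 1.377645
Growth rate = 1.377645 − 1 = 0.377645 = 37.7645%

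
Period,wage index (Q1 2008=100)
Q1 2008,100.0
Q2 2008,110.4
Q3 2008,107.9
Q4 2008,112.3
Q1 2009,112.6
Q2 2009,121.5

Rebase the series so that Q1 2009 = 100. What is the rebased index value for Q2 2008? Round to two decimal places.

98.05

Rebased(Q2 2008) = 110.4 / 112.6 × 100 = 98.0462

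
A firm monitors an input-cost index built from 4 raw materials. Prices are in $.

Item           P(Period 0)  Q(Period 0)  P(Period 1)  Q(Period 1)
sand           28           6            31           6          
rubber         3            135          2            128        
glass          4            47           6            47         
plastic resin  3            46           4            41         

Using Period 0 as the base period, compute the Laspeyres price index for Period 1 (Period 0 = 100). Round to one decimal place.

Laspeyres price index uses base-period quantities as weights.
ΣP(Period 1)·Q(Period 0) = 31×6 + 2×135 + 6×47 + 4×46 = 186 + 270 + 282 + 184 = 922
ΣP(Period 0)·Q(Period 0) = 28×6 + 3×135 + 4×47 + 3×46 = 168 + 405 + 188 + 138 = 899
Index = 922 / 899 × 100 = 102.5584

102.6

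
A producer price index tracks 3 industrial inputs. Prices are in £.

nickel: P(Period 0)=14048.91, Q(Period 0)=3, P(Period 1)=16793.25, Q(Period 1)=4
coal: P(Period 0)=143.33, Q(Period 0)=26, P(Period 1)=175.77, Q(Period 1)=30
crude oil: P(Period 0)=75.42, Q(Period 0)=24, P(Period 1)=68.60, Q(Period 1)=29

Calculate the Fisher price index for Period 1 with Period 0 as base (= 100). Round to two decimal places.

118.72

Laspeyres component (base-period weights):
ΣP(Period 1)Q(Period 0) = 16793.25×3 + 175.77×26 + 68.60×24 = 50379.75 + 4570.02 + 1646.4 = 56596.17
ΣP(Period 0)Q(Period 0) = 14048.91×3 + 143.33×26 + 75.42×24 = 42146.73 + 3726.58 + 1810.08 = 47683.39
L = 56596.17 / 47683.39 × 100 = 118.6916
Paasche component (current-period weights):
ΣP(Period 1)Q(Period 1) = 16793.25×4 + 175.77×30 + 68.60×29 = 67173 + 5273.1 + 1989.4 = 74435.5
ΣP(Period 0)Q(Period 1) = 14048.91×4 + 143.33×30 + 75.42×29 = 56195.64 + 4299.9 + 2187.18 = 62682.72
P = 74435.5 / 62682.72 × 100 = 118.7496
Fisher = √(L × P) = √(118.6916 × 118.7496) = 118.7206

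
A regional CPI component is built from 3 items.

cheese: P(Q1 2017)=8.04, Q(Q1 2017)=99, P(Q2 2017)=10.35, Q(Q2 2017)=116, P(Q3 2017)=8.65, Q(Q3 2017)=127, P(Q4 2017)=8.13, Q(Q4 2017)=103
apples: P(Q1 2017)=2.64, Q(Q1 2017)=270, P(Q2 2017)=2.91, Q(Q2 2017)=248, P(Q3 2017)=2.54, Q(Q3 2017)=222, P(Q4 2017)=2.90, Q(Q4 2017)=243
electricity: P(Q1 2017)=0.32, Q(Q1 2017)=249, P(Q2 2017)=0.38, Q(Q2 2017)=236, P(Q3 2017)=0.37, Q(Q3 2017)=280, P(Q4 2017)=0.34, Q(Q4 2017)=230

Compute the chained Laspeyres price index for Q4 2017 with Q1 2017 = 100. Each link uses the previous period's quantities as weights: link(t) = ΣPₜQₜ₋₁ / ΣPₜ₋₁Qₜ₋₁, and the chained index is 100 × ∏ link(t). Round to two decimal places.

102.88

Link Q1 2017→Q2 2017:
ΣP(Q2 2017)Q(Q1 2017) = 10.35×99 + 2.91×270 + 0.38×249 = 1024.65 + 785.7 + 94.62 = 1904.97
ΣP(Q1 2017)Q(Q1 2017) = 8.04×99 + 2.64×270 + 0.32×249 = 795.96 + 712.8 + 79.68 = 1588.44
link = 1904.97/1588.44 = 1.199271
Link Q2 2017→Q3 2017:
ΣP(Q3 2017)Q(Q2 2017) = 8.65×116 + 2.54×248 + 0.37×236 = 1003.4 + 629.92 + 87.32 = 1720.64
ΣP(Q2 2017)Q(Q2 2017) = 10.35×116 + 2.91×248 + 0.38×236 = 1200.6 + 721.68 + 89.68 = 2011.96
link = 1720.64/2011.96 = 0.855206
Link Q3 2017→Q4 2017:
ΣP(Q4 2017)Q(Q3 2017) = 8.13×127 + 2.90×222 + 0.34×280 = 1032.51 + 643.8 + 95.2 = 1771.51
ΣP(Q3 2017)Q(Q3 2017) = 8.65×127 + 2.54×222 + 0.37×280 = 1098.55 + 563.88 + 103.6 = 1766.03
link = 1771.51/1766.03 = 1.003103
Chained index = 100 × 1.199271 × 0.855206 × 1.003103 = 102.8806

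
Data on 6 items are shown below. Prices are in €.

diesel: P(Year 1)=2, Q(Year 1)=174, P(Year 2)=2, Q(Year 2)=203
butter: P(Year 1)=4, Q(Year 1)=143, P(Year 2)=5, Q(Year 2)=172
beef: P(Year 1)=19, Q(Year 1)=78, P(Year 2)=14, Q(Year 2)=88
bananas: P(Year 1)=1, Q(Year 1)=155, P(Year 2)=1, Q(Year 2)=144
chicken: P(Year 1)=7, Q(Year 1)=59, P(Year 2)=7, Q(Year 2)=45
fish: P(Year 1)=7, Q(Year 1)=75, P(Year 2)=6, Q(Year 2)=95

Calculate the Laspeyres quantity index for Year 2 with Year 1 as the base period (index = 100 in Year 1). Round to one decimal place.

Laspeyres quantity index uses base-period prices as weights.
ΣP(Year 1)·Q(Year 2) = 2×203 + 4×172 + 19×88 + 1×144 + 7×45 + 7×95 = 406 + 688 + 1672 + 144 + 315 + 665 = 3890
ΣP(Year 1)·Q(Year 1) = 2×174 + 4×143 + 19×78 + 1×155 + 7×59 + 7×75 = 348 + 572 + 1482 + 155 + 413 + 525 = 3495
Index = 3890 / 3495 × 100 = 111.3019

111.3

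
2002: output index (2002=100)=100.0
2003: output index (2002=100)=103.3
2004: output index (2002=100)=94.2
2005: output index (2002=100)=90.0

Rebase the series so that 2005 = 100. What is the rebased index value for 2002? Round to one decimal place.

Rebased(2002) = 100.0 / 90.0 × 100 = 111.1111

111.1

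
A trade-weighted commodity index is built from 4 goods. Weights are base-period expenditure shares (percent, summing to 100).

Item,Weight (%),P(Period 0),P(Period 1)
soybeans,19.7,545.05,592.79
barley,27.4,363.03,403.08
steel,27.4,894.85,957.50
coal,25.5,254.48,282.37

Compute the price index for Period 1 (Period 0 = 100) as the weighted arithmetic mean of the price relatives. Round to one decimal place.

109.5

soybeans: 19.7 × (592.79/545.05) = 19.7 × 1.087588 = 21.4255
barley: 27.4 × (403.08/363.03) = 27.4 × 1.110321 = 30.4228
steel: 27.4 × (957.50/894.85) = 27.4 × 1.070012 = 29.3183
coal: 25.5 × (282.37/254.48) = 25.5 × 1.109596 = 28.2947
Index = Σ wᵢ·(p₁ᵢ/p₀ᵢ) = 21.4255 + 30.4228 + 29.3183 + 28.2947 = 109.4613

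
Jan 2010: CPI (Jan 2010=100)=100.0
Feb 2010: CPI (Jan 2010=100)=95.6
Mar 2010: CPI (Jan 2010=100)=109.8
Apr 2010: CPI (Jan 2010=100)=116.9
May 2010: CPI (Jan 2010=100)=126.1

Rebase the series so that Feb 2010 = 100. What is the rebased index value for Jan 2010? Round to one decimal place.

Rebased(Jan 2010) = 100.0 / 95.6 × 100 = 104.6025

104.6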